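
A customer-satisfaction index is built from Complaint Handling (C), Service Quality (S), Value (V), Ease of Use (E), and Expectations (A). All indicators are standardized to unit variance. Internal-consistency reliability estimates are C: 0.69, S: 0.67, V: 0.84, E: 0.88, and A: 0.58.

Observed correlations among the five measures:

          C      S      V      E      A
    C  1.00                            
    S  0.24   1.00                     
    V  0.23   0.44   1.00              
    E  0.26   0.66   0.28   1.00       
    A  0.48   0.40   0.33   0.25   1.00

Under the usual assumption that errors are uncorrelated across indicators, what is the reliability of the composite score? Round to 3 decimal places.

Var(C+S+V+E+A) = 5 + 2·[0.24 + 0.23 + 0.26 + 0.48 + 0.44 + 0.66 + 0.40 + 0.28 + 0.33 + 0.25] = 5 + 7.14 = 12.14.
With uncorrelated errors the cross-covariances are all true-score covariance, so they carry over unchanged; only the diagonal terms shrink to ρᵢσᵢ².
True-score variance = [0.69 + 0.67 + 0.84 + 0.88 + 0.58] + 7.14 = 3.66 + 7.14 = 10.8.
Reliability = 10.8 / 12.14 = 0.890.

0.890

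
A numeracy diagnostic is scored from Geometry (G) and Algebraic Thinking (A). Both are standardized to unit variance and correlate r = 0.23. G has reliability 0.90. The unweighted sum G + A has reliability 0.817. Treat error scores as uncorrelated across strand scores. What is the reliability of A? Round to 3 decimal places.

0.650

Var(G+A) = 2 + 2·0.23 = 2.460.
True-score variance = ρ_G + ρ_A + 2·0.23, so 0.817 = (0.90 + ρ_A + 0.46) / 2.460.
ρ_A = 0.817·2.460 − 0.90 − 0.46 = 0.650.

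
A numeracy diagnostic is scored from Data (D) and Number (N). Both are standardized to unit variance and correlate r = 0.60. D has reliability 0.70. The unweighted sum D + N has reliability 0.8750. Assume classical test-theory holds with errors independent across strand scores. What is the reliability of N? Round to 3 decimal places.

Var(D+N) = 2 + 2·0.60 = 3.200.
True-score variance = ρ_D + ρ_N + 2·0.60, so 0.8750 = (0.70 + ρ_N + 1.20) / 3.200.
ρ_N = 0.8750·3.200 − 0.70 − 1.20 = 0.900.

0.900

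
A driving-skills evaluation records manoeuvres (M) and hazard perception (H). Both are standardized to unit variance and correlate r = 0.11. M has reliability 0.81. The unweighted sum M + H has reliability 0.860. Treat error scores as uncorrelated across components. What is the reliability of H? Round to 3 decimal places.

0.879

Var(M+H) = 2 + 2·0.11 = 2.220.
True-score variance = ρ_M + ρ_H + 2·0.11, so 0.860 = (0.81 + ρ_H + 0.22) / 2.220.
ρ_H = 0.860·2.220 − 0.81 − 0.22 = 0.879.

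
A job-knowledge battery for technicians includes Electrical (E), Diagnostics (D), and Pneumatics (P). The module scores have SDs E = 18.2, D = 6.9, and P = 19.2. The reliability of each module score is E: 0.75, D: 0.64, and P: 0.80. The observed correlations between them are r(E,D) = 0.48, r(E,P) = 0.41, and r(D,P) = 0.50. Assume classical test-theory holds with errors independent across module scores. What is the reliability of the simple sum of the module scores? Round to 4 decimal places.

0.8651

Var(E+D+P) = 18.2² + 6.9² + 19.2² + 2·[18.2·6.9·0.48 + 18.2·19.2·0.41 + 6.9·19.2·0.50] = 747.49 + 539.578 = 1287.07.
With uncorrelated errors the cross-covariances are all true-score covariance, so they carry over unchanged; only the diagonal terms shrink to ρᵢσᵢ².
True-score variance = [18.2²·0.75 + 6.9²·0.64 + 19.2²·0.80] + 539.578 = 573.812 + 539.578 = 1113.39.
Reliability = 1113.39 / 1287.07 = 0.8651.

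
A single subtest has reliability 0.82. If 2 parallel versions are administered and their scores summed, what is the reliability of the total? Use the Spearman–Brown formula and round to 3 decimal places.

ρ_k = kρ / (1 + (k−1)ρ) = 2·0.82 / (1 + 1·0.82) = 1.640 / 1.820 = 0.901.

0.901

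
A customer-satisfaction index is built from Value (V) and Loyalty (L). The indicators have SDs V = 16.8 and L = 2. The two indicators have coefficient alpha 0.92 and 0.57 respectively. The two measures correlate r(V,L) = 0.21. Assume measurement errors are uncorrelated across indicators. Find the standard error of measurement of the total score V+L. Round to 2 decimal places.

Var(total) = 286.24 + 14.112 = 300.352.
True-score variance = 261.941 + 14.112 = 276.053, so reliability = 0.9191.
Error variance = 300.352 − 276.053 = 24.2992; SEM = √24.2992 = 4.93.

4.93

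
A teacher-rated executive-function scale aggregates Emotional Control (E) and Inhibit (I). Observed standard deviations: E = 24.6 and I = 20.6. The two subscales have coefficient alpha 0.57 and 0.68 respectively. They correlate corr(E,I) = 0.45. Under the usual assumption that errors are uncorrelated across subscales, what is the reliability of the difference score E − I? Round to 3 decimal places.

Var(E−I) = 24.6² + 20.6² − 2·24.6·20.6·0.45 = 1029.52 − 456.084 = 573.436.
With uncorrelated errors the cross-covariances are all true-score covariance, so they carry over unchanged; only the diagonal terms shrink to ρᵢσᵢ².
True-score variance = [24.6²·0.57 + 20.6²·0.68] − 456.084 = 633.506 − 456.084 = 177.422.
Reliability = 177.422 / 573.436 = 0.309.

0.309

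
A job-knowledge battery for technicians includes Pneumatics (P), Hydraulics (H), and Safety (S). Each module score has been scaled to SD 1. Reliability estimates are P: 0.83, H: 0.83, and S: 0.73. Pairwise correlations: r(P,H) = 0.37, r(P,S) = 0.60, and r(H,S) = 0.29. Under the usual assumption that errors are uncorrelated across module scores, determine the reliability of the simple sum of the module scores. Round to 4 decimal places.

0.8895

Var(P+H+S) = 3 + 2·[0.37 + 0.60 + 0.29] = 3 + 2.52 = 5.52.
With uncorrelated errors the cross-covariances are all true-score covariance, so they carry over unchanged; only the diagonal terms shrink to ρᵢσᵢ².
True-score variance = [0.83 + 0.83 + 0.73] + 2.52 = 2.39 + 2.52 = 4.91.
Reliability = 4.91 / 5.52 = 0.8895.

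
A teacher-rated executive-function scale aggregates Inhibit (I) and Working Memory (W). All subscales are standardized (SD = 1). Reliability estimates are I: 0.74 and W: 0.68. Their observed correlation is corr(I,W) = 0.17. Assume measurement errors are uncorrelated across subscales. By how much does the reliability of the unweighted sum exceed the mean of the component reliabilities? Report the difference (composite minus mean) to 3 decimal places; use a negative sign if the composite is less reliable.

0.042

Var(sum) = 2 + 0.34 = 2.34; true-score variance = 1.42 + 0.34 = 1.76; composite reliability = 0.7521.
Mean component reliability = 0.7100.
Difference = 0.7521 − 0.7100 = 0.042.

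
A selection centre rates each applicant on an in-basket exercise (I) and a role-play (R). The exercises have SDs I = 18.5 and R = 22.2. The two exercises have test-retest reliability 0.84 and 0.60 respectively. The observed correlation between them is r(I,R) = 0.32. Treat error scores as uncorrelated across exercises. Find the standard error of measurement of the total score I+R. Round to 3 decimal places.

15.871

Var(total) = 835.09 + 262.848 = 1097.94.
True-score variance = 583.194 + 262.848 = 846.042, so reliability = 0.7706.
Error variance = 1097.94 − 846.042 = 251.896; SEM = √251.896 = 15.871.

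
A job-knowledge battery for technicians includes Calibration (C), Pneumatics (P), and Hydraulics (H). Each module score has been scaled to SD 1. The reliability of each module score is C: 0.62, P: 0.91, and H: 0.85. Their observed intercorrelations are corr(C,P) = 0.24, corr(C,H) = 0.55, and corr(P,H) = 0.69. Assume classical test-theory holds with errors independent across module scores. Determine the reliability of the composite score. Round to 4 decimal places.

Var(C+P+H) = 3 + 2·[0.24 + 0.55 + 0.69] = 3 + 2.96 = 5.96.
Because errors are independent across components, Cov(Tᵢ,Tⱼ) = Cov(Xᵢ,Xⱼ); the off-diagonal part of the true-score variance is the same as above.
True-score variance = [0.62 + 0.91 + 0.85] + 2.96 = 2.38 + 2.96 = 5.34.
Reliability = 5.34 / 5.96 = 0.8960.

0.8960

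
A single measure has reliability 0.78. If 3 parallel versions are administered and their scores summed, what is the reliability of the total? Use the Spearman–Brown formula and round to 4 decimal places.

ρ_k = kρ / (1 + (k−1)ρ) = 3·0.78 / (1 + 2·0.78) = 2.340 / 2.560 = 0.9141.

0.9141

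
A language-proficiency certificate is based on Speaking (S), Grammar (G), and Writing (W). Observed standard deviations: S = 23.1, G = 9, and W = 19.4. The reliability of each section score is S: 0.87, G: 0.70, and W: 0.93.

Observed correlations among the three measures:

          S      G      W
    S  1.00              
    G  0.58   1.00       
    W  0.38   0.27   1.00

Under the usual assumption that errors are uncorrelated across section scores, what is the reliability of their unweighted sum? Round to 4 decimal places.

Var(S+G+W) = 23.1² + 9² + 19.4² + 2·[23.1·9·0.58 + 23.1·19.4·0.38 + 9·19.4·0.27] = 990.97 + 676.034 = 1667.
With uncorrelated errors the cross-covariances are all true-score covariance, so they carry over unchanged; only the diagonal terms shrink to ρᵢσᵢ².
True-score variance = [23.1²·0.87 + 9²·0.70 + 19.4²·0.93] + 676.034 = 870.956 + 676.034 = 1546.99.
Reliability = 1546.99 / 1667 = 0.9280.

0.9280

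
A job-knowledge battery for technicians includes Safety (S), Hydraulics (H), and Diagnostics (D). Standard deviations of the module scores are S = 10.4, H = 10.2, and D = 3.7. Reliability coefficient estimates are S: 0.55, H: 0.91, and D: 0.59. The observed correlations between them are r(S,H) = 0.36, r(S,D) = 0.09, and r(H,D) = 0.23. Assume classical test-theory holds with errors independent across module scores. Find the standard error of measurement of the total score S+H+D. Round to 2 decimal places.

7.98

Var(total) = 225.89 + 100.664 = 326.554.
True-score variance = 162.242 + 100.664 = 262.906, so reliability = 0.8051.
Error variance = 326.554 − 262.906 = 63.6485; SEM = √63.6485 = 7.98.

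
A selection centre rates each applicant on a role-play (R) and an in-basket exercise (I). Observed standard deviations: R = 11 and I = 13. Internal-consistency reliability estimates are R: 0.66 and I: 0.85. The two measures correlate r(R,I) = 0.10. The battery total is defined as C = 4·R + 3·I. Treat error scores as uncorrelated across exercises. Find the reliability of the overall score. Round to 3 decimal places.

0.767

Var(C) = 4²·11² + 3²·13² + 2·[12·11·13·0.10] = 3457 + 343.2 = 3800.2.
Because errors are independent across components, Cov(Tᵢ,Tⱼ) = Cov(Xᵢ,Xⱼ); the off-diagonal part of the true-score variance is the same as above.
True-score variance = [4²·11²·0.66 + 3²·13²·0.85] + 343.2 = 2570.61 + 343.2 = 2913.81.
Reliability = 2913.81 / 3800.2 = 0.767.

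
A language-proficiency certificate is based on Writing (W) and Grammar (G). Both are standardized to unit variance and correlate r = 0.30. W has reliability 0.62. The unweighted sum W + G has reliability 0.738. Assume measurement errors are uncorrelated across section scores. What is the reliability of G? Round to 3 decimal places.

Var(W+G) = 2 + 2·0.30 = 2.600.
True-score variance = ρ_W + ρ_G + 2·0.30, so 0.738 = (0.62 + ρ_G + 0.60) / 2.600.
ρ_G = 0.738·2.600 − 0.62 − 0.60 = 0.699.

0.699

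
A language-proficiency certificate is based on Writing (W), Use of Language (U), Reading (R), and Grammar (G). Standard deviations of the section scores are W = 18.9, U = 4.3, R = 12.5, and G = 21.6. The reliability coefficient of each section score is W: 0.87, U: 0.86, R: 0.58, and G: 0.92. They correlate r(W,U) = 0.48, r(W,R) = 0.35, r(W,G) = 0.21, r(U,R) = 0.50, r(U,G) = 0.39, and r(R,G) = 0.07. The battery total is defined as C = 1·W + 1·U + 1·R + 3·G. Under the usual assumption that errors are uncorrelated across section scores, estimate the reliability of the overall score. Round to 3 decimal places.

Var(C) = 18.9² + 4.3² + 12.5² + 3²·21.6² + 2·[18.9·4.3·0.48 + 18.9·12.5·0.35 + 3·18.9·21.6·0.21 + 4.3·12.5·0.50 + 3·4.3·21.6·0.39 + 3·12.5·21.6·0.07] = 4730.99 + 1142.27 = 5873.26.
Because errors are independent across components, Cov(Tᵢ,Tⱼ) = Cov(Xᵢ,Xⱼ); the off-diagonal part of the true-score variance is the same as above.
True-score variance = [18.9²·0.87 + 4.3²·0.86 + 12.5²·0.58 + 3²·21.6²·0.92] + 1142.27 = 4280.42 + 1142.27 = 5422.68.
Reliability = 5422.68 / 5873.26 = 0.923.

0.923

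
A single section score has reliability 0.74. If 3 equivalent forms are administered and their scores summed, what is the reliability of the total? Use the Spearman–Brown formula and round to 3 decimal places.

0.895

ρ_k = kρ / (1 + (k−1)ρ) = 3·0.74 / (1 + 2·0.74) = 2.220 / 2.480 = 0.895.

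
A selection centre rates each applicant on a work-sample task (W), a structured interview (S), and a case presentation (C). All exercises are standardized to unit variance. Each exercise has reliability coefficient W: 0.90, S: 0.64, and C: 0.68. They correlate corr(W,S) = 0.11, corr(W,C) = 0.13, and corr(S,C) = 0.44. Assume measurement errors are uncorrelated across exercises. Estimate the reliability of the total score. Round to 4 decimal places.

Var(W+S+C) = 3 + 2·[0.11 + 0.13 + 0.44] = 3 + 1.36 = 4.36.
Under uncorrelated errors the observed covariances equal the true-score covariances, so only the own-variance terms attenuate.
True-score variance = [0.90 + 0.64 + 0.68] + 1.36 = 2.22 + 1.36 = 3.58.
Reliability = 3.58 / 4.36 = 0.8211.

0.8211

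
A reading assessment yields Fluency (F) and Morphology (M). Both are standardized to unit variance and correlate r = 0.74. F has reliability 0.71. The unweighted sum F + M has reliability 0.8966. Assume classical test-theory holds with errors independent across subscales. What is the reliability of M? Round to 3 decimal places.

0.930

Var(F+M) = 2 + 2·0.74 = 3.480.
True-score variance = ρ_F + ρ_M + 2·0.74, so 0.8966 = (0.71 + ρ_M + 1.48) / 3.480.
ρ_M = 0.8966·3.480 − 0.71 − 1.48 = 0.930.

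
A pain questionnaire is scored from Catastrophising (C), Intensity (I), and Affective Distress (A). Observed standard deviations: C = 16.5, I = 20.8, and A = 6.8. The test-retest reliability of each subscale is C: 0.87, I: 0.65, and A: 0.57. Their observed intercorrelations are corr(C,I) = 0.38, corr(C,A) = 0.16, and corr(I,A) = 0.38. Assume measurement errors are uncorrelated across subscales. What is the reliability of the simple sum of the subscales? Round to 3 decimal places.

Var(C+I+A) = 16.5² + 20.8² + 6.8² + 2·[16.5·20.8·0.38 + 16.5·6.8·0.16 + 20.8·6.8·0.38] = 751.13 + 404.23 = 1155.36.
Under uncorrelated errors the observed covariances equal the true-score covariances, so only the own-variance terms attenuate.
True-score variance = [16.5²·0.87 + 20.8²·0.65 + 6.8²·0.57] + 404.23 = 544.43 + 404.23 = 948.661.
Reliability = 948.661 / 1155.36 = 0.821.

0.821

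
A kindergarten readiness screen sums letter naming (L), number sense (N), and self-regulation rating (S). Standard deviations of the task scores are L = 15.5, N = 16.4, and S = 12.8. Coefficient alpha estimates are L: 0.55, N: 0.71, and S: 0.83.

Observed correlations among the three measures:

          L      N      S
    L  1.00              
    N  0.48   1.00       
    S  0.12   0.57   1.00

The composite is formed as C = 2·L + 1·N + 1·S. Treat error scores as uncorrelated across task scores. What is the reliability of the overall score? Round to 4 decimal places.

Var(C) = 2²·15.5² + 16.4² + 12.8² + 2·[2·15.5·16.4·0.48 + 2·15.5·12.8·0.12 + 16.4·12.8·0.57] = 1393.8 + 822.605 = 2216.4.
With uncorrelated errors the cross-covariances are all true-score covariance, so they carry over unchanged; only the diagonal terms shrink to ρᵢσᵢ².
True-score variance = [2²·15.5²·0.55 + 16.4²·0.71 + 12.8²·0.83] + 822.605 = 855.499 + 822.605 = 1678.1.
Reliability = 1678.1 / 2216.4 = 0.7571.

0.7571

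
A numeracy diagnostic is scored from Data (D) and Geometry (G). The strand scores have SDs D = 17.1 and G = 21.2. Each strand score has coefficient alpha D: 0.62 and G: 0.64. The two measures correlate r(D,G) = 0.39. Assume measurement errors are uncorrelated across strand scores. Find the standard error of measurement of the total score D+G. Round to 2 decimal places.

Var(total) = 741.85 + 282.766 = 1024.62.
True-score variance = 468.936 + 282.766 = 751.701, so reliability = 0.7336.
Error variance = 1024.62 − 751.701 = 272.914; SEM = √272.914 = 16.52.

16.52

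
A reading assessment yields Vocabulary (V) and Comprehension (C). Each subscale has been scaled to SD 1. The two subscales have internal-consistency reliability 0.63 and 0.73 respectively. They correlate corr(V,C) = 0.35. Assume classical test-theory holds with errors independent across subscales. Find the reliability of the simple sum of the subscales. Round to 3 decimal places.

Var(V+C) = 2 + 2·[0.35] = 2 + 0.7 = 2.7.
Because errors are independent across components, Cov(Tᵢ,Tⱼ) = Cov(Xᵢ,Xⱼ); the off-diagonal part of the true-score variance is the same as above.
True-score variance = [0.63 + 0.73] + 0.7 = 1.36 + 0.7 = 2.06.
Reliability = 2.06 / 2.7 = 0.763.

0.763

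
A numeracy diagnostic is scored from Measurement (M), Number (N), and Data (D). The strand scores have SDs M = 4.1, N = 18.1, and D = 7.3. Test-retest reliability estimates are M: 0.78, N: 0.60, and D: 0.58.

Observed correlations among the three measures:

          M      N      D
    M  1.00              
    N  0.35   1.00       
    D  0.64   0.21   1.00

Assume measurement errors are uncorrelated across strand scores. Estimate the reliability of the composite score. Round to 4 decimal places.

0.7109

Var(M+N+D) = 4.1² + 18.1² + 7.3² + 2·[4.1·18.1·0.35 + 4.1·7.3·0.64 + 18.1·7.3·0.21] = 397.71 + 145.752 = 543.462.
Under uncorrelated errors the observed covariances equal the true-score covariances, so only the own-variance terms attenuate.
True-score variance = [4.1²·0.78 + 18.1²·0.60 + 7.3²·0.58] + 145.752 = 240.586 + 145.752 = 386.338.
Reliability = 386.338 / 543.462 = 0.7109.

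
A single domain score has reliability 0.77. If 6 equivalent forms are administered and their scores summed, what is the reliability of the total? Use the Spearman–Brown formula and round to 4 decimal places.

0.9526

ρ_k = kρ / (1 + (k−1)ρ) = 6·0.77 / (1 + 5·0.77) = 4.620 / 4.850 = 0.9526.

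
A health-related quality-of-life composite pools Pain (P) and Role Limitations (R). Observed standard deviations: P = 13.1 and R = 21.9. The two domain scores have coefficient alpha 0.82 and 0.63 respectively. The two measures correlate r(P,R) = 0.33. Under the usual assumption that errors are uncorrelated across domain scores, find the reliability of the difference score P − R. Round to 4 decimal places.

Var(P−R) = 13.1² + 21.9² − 2·13.1·21.9·0.33 = 651.22 − 189.347 = 461.873.
Under uncorrelated errors the observed covariances equal the true-score covariances, so only the own-variance terms attenuate.
True-score variance = [13.1²·0.82 + 21.9²·0.63] − 189.347 = 442.874 − 189.347 = 253.527.
Reliability = 253.527 / 461.873 = 0.5489.

0.5489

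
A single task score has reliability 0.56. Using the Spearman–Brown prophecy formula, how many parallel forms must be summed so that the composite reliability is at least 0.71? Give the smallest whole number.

2

k ≥ ρ*(1−ρ₁)/(ρ₁(1−ρ*)) = 0.71·0.44 / (0.56·0.29) = 1.924.
Smallest integer k = 2.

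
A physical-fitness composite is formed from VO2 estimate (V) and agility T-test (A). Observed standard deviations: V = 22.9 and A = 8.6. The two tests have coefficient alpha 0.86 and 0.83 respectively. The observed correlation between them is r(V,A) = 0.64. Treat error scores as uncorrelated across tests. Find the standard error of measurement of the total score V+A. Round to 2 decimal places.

Var(total) = 598.37 + 252.083 = 850.453.
True-score variance = 512.379 + 252.083 = 764.463, so reliability = 0.8989.
Error variance = 850.453 − 764.463 = 85.9906; SEM = √85.9906 = 9.27.

9.27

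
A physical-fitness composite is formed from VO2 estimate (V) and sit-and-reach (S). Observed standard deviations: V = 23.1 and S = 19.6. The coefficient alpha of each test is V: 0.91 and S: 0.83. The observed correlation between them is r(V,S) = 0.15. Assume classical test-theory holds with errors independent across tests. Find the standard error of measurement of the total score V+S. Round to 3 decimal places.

10.646

Var(total) = 917.77 + 135.828 = 1053.6.
True-score variance = 804.438 + 135.828 = 940.266, so reliability = 0.8924.
Error variance = 1053.6 − 940.266 = 113.332; SEM = √113.332 = 10.646.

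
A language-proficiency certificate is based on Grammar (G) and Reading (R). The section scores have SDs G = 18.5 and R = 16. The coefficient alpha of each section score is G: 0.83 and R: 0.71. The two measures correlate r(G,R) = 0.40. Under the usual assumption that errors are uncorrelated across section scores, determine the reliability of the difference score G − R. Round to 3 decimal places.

Var(G−R) = 18.5² + 16² − 2·18.5·16·0.40 = 598.25 − 236.8 = 361.45.
Under uncorrelated errors the observed covariances equal the true-score covariances, so only the own-variance terms attenuate.
True-score variance = [18.5²·0.83 + 16²·0.71] − 236.8 = 465.827 − 236.8 = 229.027.
Reliability = 229.027 / 361.45 = 0.634.

0.634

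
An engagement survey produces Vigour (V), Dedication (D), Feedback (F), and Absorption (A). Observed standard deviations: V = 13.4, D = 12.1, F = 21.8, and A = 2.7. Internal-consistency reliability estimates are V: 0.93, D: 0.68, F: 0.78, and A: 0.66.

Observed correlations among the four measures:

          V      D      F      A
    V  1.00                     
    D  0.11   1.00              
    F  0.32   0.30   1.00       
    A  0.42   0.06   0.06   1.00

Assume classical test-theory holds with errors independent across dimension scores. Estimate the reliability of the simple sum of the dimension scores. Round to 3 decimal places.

Var(V+D+F+A) = 13.4² + 12.1² + 21.8² + 2.7² + 2·[13.4·12.1·0.11 + 13.4·21.8·0.32 + 13.4·2.7·0.42 + 12.1·21.8·0.30 + 12.1·2.7·0.06 + 21.8·2.7·0.06] = 808.5 + 422.27 = 1230.77.
Under uncorrelated errors the observed covariances equal the true-score covariances, so only the own-variance terms attenuate.
True-score variance = [13.4²·0.93 + 12.1²·0.68 + 21.8²·0.78 + 2.7²·0.66] + 422.27 = 642.048 + 422.27 = 1064.32.
Reliability = 1064.32 / 1230.77 = 0.865.

0.865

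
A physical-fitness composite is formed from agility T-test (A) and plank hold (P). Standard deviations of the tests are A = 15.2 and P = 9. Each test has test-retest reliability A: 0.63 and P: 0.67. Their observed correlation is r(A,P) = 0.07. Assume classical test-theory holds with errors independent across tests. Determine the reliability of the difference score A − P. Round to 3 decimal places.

0.617

Var(A−P) = 15.2² + 9² − 2·15.2·9·0.07 = 312.04 − 19.152 = 292.888.
Under uncorrelated errors the observed covariances equal the true-score covariances, so only the own-variance terms attenuate.
True-score variance = [15.2²·0.63 + 9²·0.67] − 19.152 = 199.825 − 19.152 = 180.673.
Reliability = 180.673 / 292.888 = 0.617.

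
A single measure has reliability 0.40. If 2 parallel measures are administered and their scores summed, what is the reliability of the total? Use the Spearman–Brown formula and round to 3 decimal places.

0.571

ρ_k = kρ / (1 + (k−1)ρ) = 2·0.40 / (1 + 1·0.40) = 0.800 / 1.400 = 0.571.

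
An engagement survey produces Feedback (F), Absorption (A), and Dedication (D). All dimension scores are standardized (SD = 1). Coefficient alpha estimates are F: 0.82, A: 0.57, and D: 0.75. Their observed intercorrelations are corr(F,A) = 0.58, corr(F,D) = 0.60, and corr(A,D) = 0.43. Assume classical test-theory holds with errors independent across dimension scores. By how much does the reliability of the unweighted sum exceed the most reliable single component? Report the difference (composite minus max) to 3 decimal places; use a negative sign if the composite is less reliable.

0.042

Var(sum) = 3 + 3.22 = 6.22; true-score variance = 2.14 + 3.22 = 5.36; composite reliability = 0.8617.
Max component reliability = 0.8200.
Difference = 0.8617 − 0.8200 = 0.042.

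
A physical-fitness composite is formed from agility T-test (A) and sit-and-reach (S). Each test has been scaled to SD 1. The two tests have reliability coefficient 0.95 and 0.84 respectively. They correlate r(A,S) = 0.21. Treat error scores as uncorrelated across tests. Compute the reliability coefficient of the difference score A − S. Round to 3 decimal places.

0.867

Var(A−S) = 1 + 1 − 2·0.21 = 2 − 0.42 = 1.58.
Under uncorrelated errors the observed covariances equal the true-score covariances, so only the own-variance terms attenuate.
True-score variance = [0.95 + 0.84] − 0.42 = 1.79 − 0.42 = 1.37.
Reliability = 1.37 / 1.58 = 0.867.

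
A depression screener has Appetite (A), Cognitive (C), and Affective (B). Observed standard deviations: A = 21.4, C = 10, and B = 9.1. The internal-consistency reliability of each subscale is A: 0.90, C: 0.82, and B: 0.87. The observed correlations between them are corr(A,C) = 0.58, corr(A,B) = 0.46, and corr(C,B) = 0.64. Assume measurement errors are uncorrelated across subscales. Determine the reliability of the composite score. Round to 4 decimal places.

Var(A+C+B) = 21.4² + 10² + 9.1² + 2·[21.4·10·0.58 + 21.4·9.1·0.46 + 10·9.1·0.64] = 640.77 + 543.881 = 1184.65.
Because errors are independent across components, Cov(Tᵢ,Tⱼ) = Cov(Xᵢ,Xⱼ); the off-diagonal part of the true-score variance is the same as above.
True-score variance = [21.4²·0.90 + 10²·0.82 + 9.1²·0.87] + 543.881 = 566.209 + 543.881 = 1110.09.
Reliability = 1110.09 / 1184.65 = 0.9371.

0.9371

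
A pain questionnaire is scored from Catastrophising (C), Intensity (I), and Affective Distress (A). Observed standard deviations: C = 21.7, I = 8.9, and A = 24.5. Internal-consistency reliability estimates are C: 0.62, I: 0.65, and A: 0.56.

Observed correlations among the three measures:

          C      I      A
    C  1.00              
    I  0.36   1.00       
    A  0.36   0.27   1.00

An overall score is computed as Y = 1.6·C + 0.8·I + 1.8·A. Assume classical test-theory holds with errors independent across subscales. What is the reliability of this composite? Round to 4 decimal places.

0.7137

Var(Y) = 1.6²·21.7² + 0.8²·8.9² + 1.8²·24.5² + 2·[1.28·21.7·8.9·0.36 + 2.88·21.7·24.5·0.36 + 1.44·8.9·24.5·0.27] = 3200.98 + 1449.97 = 4650.96.
Under uncorrelated errors the observed covariances equal the true-score covariances, so only the own-variance terms attenuate.
True-score variance = [1.6²·21.7²·0.62 + 0.8²·8.9²·0.65 + 1.8²·24.5²·0.56] + 1449.97 = 1869.44 + 1449.97 = 3319.42.
Reliability = 3319.42 / 4650.96 = 0.7137.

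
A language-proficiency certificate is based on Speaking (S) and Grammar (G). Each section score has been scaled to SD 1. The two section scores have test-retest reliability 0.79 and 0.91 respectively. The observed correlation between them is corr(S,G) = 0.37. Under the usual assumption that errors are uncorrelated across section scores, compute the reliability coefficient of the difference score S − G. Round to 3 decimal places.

0.762

Var(S−G) = 1 + 1 − 2·0.37 = 2 − 0.74 = 1.26.
Under uncorrelated errors the observed covariances equal the true-score covariances, so only the own-variance terms attenuate.
True-score variance = [0.79 + 0.91] − 0.74 = 1.7 − 0.74 = 0.96.
Reliability = 0.96 / 1.26 = 0.762.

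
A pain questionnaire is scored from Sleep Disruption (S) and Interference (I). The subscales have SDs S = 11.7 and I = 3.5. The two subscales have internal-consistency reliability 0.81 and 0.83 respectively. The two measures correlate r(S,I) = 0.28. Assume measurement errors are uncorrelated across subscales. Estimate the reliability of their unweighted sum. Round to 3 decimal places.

0.837

Var(S+I) = 11.7² + 3.5² + 2·[11.7·3.5·0.28] = 149.14 + 22.932 = 172.072.
With uncorrelated errors the cross-covariances are all true-score covariance, so they carry over unchanged; only the diagonal terms shrink to ρᵢσᵢ².
True-score variance = [11.7²·0.81 + 3.5²·0.83] + 22.932 = 121.048 + 22.932 = 143.98.
Reliability = 143.98 / 172.072 = 0.837.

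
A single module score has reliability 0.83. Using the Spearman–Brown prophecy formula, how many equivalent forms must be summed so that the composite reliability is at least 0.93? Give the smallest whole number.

k ≥ ρ*(1−ρ₁)/(ρ₁(1−ρ*)) = 0.93·0.17 / (0.83·0.07) = 2.721.
Smallest integer k = 3.

3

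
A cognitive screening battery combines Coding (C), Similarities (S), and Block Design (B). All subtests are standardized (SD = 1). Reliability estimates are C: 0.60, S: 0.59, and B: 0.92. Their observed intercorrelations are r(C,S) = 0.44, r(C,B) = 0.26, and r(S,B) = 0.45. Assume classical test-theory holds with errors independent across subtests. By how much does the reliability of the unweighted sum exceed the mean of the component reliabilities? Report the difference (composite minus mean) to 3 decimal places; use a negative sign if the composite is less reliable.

0.129

Var(sum) = 3 + 2.3 = 5.3; true-score variance = 2.11 + 2.3 = 4.41; composite reliability = 0.8321.
Mean component reliability = 0.7033.
Difference = 0.8321 − 0.7033 = 0.129.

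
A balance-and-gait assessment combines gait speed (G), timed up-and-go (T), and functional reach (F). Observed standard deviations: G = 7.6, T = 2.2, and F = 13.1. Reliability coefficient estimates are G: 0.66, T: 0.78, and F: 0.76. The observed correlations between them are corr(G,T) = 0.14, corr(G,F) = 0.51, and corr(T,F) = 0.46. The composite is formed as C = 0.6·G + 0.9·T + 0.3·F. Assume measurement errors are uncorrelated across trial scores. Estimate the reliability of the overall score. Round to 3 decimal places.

Var(C) = 0.6²·7.6² + 0.9²·2.2² + 0.3²·13.1² + 2·[0.54·7.6·2.2·0.14 + 0.18·7.6·13.1·0.51 + 0.27·2.2·13.1·0.46] = 40.1589 + 27.9662 = 68.1251.
Under uncorrelated errors the observed covariances equal the true-score covariances, so only the own-variance terms attenuate.
True-score variance = [0.6²·7.6²·0.66 + 0.9²·2.2²·0.78 + 0.3²·13.1²·0.76] + 27.9662 = 28.5198 + 27.9662 = 56.486.
Reliability = 56.486 / 68.1251 = 0.829.

0.829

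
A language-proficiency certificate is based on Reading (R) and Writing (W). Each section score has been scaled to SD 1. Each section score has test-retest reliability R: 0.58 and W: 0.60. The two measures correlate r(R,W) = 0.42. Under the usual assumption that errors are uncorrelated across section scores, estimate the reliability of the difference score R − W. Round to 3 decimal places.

0.293

Var(R−W) = 1 + 1 − 2·0.42 = 2 − 0.84 = 1.16.
Under uncorrelated errors the observed covariances equal the true-score covariances, so only the own-variance terms attenuate.
True-score variance = [0.58 + 0.60] − 0.84 = 1.18 − 0.84 = 0.34.
Reliability = 0.34 / 1.16 = 0.293.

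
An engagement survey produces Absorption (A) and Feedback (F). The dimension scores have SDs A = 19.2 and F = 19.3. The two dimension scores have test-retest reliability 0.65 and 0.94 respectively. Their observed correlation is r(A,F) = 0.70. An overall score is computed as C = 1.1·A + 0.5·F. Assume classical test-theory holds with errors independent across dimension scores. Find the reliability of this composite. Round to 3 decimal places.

Var(C) = 1.1²·19.2² + 0.5²·19.3² + 2·[0.55·19.2·19.3·0.70] = 539.177 + 285.331 = 824.508.
With uncorrelated errors the cross-covariances are all true-score covariance, so they carry over unchanged; only the diagonal terms shrink to ρᵢσᵢ².
True-score variance = [1.1²·19.2²·0.65 + 0.5²·19.3²·0.94] + 285.331 = 377.471 + 285.331 = 662.802.
Reliability = 662.802 / 824.508 = 0.804.

0.804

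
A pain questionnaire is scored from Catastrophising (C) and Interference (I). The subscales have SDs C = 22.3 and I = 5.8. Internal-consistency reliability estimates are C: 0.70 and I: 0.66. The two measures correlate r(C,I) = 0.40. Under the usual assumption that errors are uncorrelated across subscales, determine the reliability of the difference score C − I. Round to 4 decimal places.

0.6242

Var(C−I) = 22.3² + 5.8² − 2·22.3·5.8·0.40 = 530.93 − 103.472 = 427.458.
Because errors are independent across components, Cov(Tᵢ,Tⱼ) = Cov(Xᵢ,Xⱼ); the off-diagonal part of the true-score variance is the same as above.
True-score variance = [22.3²·0.70 + 5.8²·0.66] − 103.472 = 370.305 − 103.472 = 266.833.
Reliability = 266.833 / 427.458 = 0.6242.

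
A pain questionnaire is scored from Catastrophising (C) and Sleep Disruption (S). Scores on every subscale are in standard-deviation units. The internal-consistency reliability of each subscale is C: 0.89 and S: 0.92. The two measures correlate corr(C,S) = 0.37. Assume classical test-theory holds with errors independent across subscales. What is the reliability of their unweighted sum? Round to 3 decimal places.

Var(C+S) = 2 + 2·[0.37] = 2 + 0.74 = 2.74.
With uncorrelated errors the cross-covariances are all true-score covariance, so they carry over unchanged; only the diagonal terms shrink to ρᵢσᵢ².
True-score variance = [0.89 + 0.92] + 0.74 = 1.81 + 0.74 = 2.55.
Reliability = 2.55 / 2.74 = 0.931.

0.931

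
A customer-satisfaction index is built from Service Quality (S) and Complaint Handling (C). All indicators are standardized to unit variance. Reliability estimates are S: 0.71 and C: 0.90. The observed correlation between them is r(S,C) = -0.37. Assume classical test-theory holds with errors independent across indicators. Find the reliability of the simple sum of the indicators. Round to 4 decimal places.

Var(S+C) = 2 + 2·[(-0.37)] = 2 − 0.74 = 1.26.
Because errors are independent across components, Cov(Tᵢ,Tⱼ) = Cov(Xᵢ,Xⱼ); the off-diagonal part of the true-score variance is the same as above.
True-score variance = [0.71 + 0.90] − 0.74 = 1.61 − 0.74 = 0.87.
Reliability = 0.87 / 1.26 = 0.6905.

0.6905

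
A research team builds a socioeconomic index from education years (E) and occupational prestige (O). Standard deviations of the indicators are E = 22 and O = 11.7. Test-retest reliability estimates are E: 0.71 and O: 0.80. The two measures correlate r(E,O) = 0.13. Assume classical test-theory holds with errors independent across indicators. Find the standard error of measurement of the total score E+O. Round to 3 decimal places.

12.951

Var(total) = 620.89 + 66.924 = 687.814.
True-score variance = 453.152 + 66.924 = 520.076, so reliability = 0.7561.
Error variance = 687.814 − 520.076 = 167.738; SEM = √167.738 = 12.951.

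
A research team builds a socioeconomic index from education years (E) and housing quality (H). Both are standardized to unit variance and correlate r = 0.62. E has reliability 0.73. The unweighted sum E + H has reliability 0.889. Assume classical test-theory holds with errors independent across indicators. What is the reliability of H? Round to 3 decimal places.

Var(E+H) = 2 + 2·0.62 = 3.240.
True-score variance = ρ_E + ρ_H + 2·0.62, so 0.889 = (0.73 + ρ_H + 1.24) / 3.240.
ρ_H = 0.889·3.240 − 0.73 − 1.24 = 0.910.

0.910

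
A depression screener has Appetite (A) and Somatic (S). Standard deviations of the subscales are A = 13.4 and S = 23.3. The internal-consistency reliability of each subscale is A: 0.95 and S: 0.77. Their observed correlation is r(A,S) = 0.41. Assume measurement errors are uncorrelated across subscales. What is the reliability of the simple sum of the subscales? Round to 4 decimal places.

Var(A+S) = 13.4² + 23.3² + 2·[13.4·23.3·0.41] = 722.45 + 256.02 = 978.47.
Under uncorrelated errors the observed covariances equal the true-score covariances, so only the own-variance terms attenuate.
True-score variance = [13.4²·0.95 + 23.3²·0.77] + 256.02 = 588.607 + 256.02 = 844.628.
Reliability = 844.628 / 978.47 = 0.8632.

0.8632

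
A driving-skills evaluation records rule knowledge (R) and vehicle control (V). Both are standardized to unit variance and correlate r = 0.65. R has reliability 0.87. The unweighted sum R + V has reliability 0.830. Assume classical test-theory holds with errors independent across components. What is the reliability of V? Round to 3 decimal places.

Var(R+V) = 2 + 2·0.65 = 3.300.
True-score variance = ρ_R + ρ_V + 2·0.65, so 0.830 = (0.87 + ρ_V + 1.30) / 3.300.
ρ_V = 0.830·3.300 − 0.87 − 1.30 = 0.569.

0.569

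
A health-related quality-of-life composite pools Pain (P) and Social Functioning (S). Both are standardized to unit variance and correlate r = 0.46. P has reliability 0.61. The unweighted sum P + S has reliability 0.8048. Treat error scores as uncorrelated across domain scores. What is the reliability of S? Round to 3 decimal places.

Var(P+S) = 2 + 2·0.46 = 2.920.
True-score variance = ρ_P + ρ_S + 2·0.46, so 0.8048 = (0.61 + ρ_S + 0.92) / 2.920.
ρ_S = 0.8048·2.920 − 0.61 − 0.92 = 0.820.

0.820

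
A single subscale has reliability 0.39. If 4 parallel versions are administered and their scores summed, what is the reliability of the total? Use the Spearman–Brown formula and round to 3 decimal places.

0.719

ρ_k = kρ / (1 + (k−1)ρ) = 4·0.39 / (1 + 3·0.39) = 1.560 / 2.170 = 0.719.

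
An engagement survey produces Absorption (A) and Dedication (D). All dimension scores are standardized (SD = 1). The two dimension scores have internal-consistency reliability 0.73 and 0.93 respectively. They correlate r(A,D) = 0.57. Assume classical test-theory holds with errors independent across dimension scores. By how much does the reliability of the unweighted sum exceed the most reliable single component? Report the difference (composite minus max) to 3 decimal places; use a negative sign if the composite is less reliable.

Var(sum) = 2 + 1.14 = 3.14; true-score variance = 1.66 + 1.14 = 2.8; composite reliability = 0.8917.
Max component reliability = 0.9300.
Difference = 0.8917 − 0.9300 = -0.038.

-0.038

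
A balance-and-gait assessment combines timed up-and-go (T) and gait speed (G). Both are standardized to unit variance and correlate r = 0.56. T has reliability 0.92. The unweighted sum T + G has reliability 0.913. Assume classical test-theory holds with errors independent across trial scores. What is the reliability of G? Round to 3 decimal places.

0.809

Var(T+G) = 2 + 2·0.56 = 3.120.
True-score variance = ρ_T + ρ_G + 2·0.56, so 0.913 = (0.92 + ρ_G + 1.12) / 3.120.
ρ_G = 0.913·3.120 − 0.92 − 1.12 = 0.809.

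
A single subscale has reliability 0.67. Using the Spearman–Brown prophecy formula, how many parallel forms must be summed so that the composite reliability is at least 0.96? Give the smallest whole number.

k ≥ ρ*(1−ρ₁)/(ρ₁(1−ρ*)) = 0.96·0.33 / (0.67·0.04) = 11.821.
Smallest integer k = 12.

12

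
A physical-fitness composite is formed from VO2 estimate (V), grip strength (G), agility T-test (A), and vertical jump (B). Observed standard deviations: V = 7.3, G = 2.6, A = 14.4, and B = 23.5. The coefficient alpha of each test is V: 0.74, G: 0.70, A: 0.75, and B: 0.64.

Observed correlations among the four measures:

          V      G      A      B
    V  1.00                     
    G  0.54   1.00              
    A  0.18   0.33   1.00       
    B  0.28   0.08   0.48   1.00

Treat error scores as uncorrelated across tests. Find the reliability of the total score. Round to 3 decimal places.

0.800

Var(V+G+A+B) = 7.3² + 2.6² + 14.4² + 23.5² + 2·[7.3·2.6·0.54 + 7.3·14.4·0.18 + 7.3·23.5·0.28 + 2.6·14.4·0.33 + 2.6·23.5·0.08 + 14.4·23.5·0.48] = 819.66 + 513.76 = 1333.42.
With uncorrelated errors the cross-covariances are all true-score covariance, so they carry over unchanged; only the diagonal terms shrink to ρᵢσᵢ².
True-score variance = [7.3²·0.74 + 2.6²·0.70 + 14.4²·0.75 + 23.5²·0.64] + 513.76 = 553.127 + 513.76 = 1066.89.
Reliability = 1066.89 / 1333.42 = 0.800.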